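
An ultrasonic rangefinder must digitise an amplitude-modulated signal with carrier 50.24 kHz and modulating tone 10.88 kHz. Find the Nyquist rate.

122.24 kHz

AM sidebands sit at fc ± fm = 39.36 kHz and 61.12 kHz.
Highest-frequency component: 61.12 kHz.
Nyquist rate = 2 × 61.12 kHz = 122.24 kHz.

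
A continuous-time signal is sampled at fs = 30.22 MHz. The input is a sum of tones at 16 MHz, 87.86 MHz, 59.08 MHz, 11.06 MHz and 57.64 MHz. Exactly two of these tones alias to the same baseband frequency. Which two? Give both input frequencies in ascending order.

fs/2 = 15.11 MHz.
16 MHz > fs/2 = 15.11 MHz, folds to fs − 16 MHz = 14.22 MHz.
87.86 MHz mod fs = 27.42 MHz.
27.42 MHz > fs/2 = 15.11 MHz, folds to fs − 27.42 MHz = 2.8 MHz.
59.08 MHz mod fs = 28.86 MHz.
28.86 MHz > fs/2 = 15.11 MHz, folds to fs − 28.86 MHz = 1.36 MHz.
11.06 MHz ≤ fs/2 = 15.11 MHz, passes unchanged.
57.64 MHz mod fs = 27.42 MHz.
27.42 MHz > fs/2 = 15.11 MHz, folds to fs − 27.42 MHz = 2.8 MHz.
57.64 MHz and 87.86 MHz both map to 2.8 MHz.

57.64 MHz, 87.86 MHz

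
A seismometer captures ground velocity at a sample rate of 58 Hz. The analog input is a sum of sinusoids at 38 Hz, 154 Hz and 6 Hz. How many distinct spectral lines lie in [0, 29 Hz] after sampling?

2

fs/2 = 29 Hz.
38 Hz > fs/2 = 29 Hz, folds to fs − 38 Hz = 20 Hz.
154 Hz mod fs = 38 Hz.
38 Hz > fs/2 = 29 Hz, folds to fs − 38 Hz = 20 Hz.
6 Hz ≤ fs/2 = 29 Hz, passes unchanged.
Distinct values: {6 Hz, 20 Hz} → 2.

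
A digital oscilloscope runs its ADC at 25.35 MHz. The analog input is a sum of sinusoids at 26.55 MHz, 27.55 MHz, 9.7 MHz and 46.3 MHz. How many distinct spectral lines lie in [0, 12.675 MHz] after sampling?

fs/2 = 12.675 MHz.
26.55 MHz mod fs = 1.2 MHz.
1.2 MHz ≤ fs/2 = 12.675 MHz, appears at 1.2 MHz.
27.55 MHz mod fs = 2.2 MHz.
2.2 MHz ≤ fs/2 = 12.675 MHz, appears at 2.2 MHz.
9.7 MHz ≤ fs/2 = 12.675 MHz, passes unchanged.
46.3 MHz mod fs = 20.95 MHz.
20.95 MHz > fs/2 = 12.675 MHz, folds to fs − 20.95 MHz = 4.4 MHz.
Distinct values: {1.2 MHz, 2.2 MHz, 4.4 MHz, 9.7 MHz} → 4.

4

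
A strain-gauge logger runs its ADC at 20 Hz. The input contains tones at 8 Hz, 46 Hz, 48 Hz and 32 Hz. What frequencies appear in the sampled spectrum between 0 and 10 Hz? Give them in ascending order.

6 Hz, 8 Hz

fs/2 = 10 Hz.
8 Hz ≤ fs/2 = 10 Hz, passes unchanged.
46 Hz mod fs = 6 Hz.
6 Hz ≤ fs/2 = 10 Hz, appears at 6 Hz.
48 Hz mod fs = 8 Hz.
8 Hz ≤ fs/2 = 10 Hz, appears at 8 Hz.
32 Hz mod fs = 12 Hz.
12 Hz > fs/2 = 10 Hz, folds to fs − 12 Hz = 8 Hz.
Distinct values: {6 Hz, 8 Hz}.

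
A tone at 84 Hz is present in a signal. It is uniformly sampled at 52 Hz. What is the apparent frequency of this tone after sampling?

20 Hz

84 Hz mod fs = 32 Hz.
32 Hz > fs/2 = 26 Hz, folds to fs − 32 Hz = 20 Hz.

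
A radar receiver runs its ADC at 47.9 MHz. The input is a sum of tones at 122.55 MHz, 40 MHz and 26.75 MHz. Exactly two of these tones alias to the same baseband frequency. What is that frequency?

fs/2 = 23.95 MHz.
122.55 MHz mod fs = 26.75 MHz.
26.75 MHz > fs/2 = 23.95 MHz, folds to fs − 26.75 MHz = 21.15 MHz.
40 MHz > fs/2 = 23.95 MHz, folds to fs − 40 MHz = 7.9 MHz.
26.75 MHz > fs/2 = 23.95 MHz, folds to fs − 26.75 MHz = 21.15 MHz.
26.75 MHz and 122.55 MHz both map to 21.15 MHz.

21.15 MHz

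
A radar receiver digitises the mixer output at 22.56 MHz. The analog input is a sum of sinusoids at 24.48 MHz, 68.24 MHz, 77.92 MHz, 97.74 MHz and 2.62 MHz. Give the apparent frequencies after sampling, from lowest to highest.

fs/2 = 11.28 MHz.
24.48 MHz mod fs = 1.92 MHz.
1.92 MHz ≤ fs/2 = 11.28 MHz, appears at 1.92 MHz.
68.24 MHz mod fs = 0.56 MHz.
0.56 MHz ≤ fs/2 = 11.28 MHz, appears at 0.56 MHz.
77.92 MHz mod fs = 10.24 MHz.
10.24 MHz ≤ fs/2 = 11.28 MHz, appears at 10.24 MHz.
97.74 MHz mod fs = 7.5 MHz.
7.5 MHz ≤ fs/2 = 11.28 MHz, appears at 7.5 MHz.
2.62 MHz ≤ fs/2 = 11.28 MHz, passes unchanged.
Distinct values: {0.56 MHz, 1.92 MHz, 2.62 MHz, 7.5 MHz, 10.24 MHz}.

0.56 MHz, 1.92 MHz, 2.62 MHz, 7.5 MHz, 10.24 MHz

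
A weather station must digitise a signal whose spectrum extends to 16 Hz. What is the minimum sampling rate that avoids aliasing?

Nyquist rate = 2 × 16 Hz = 32 Hz.

32 Hz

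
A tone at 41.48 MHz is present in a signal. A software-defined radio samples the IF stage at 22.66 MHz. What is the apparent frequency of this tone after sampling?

3.84 MHz

41.48 MHz mod fs = 18.82 MHz.
18.82 MHz > fs/2 = 11.33 MHz, folds to fs − 18.82 MHz = 3.84 MHz.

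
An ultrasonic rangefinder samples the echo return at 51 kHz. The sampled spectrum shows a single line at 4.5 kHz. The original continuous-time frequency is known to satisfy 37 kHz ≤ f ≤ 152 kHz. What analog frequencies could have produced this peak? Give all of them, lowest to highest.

46.5 kHz, 55.5 kHz, 97.5 kHz, 106.5 kHz, 148.5 kHz

Frequencies that alias to 4.5 kHz are k·fs ± 4.5 kHz for integer k ≥ 0.
k=0: 4.5 kHz.
k=1: 46.5 kHz, 55.5 kHz.
k=2: 97.5 kHz, 106.5 kHz.
k=3: 148.5 kHz, 157.5 kHz.
k=4: 199.5 kHz, 208.5 kHz.
Within [37 kHz, 152 kHz]: 46.5 kHz, 55.5 kHz, 97.5 kHz, 106.5 kHz, 148.5 kHz.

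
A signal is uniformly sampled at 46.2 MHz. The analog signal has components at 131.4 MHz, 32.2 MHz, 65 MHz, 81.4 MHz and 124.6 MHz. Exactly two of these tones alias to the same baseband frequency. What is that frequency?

14 MHz

fs/2 = 23.1 MHz.
131.4 MHz mod fs = 39 MHz.
39 MHz > fs/2 = 23.1 MHz, folds to fs − 39 MHz = 7.2 MHz.
32.2 MHz > fs/2 = 23.1 MHz, folds to fs − 32.2 MHz = 14 MHz.
65 MHz mod fs = 18.8 MHz.
18.8 MHz ≤ fs/2 = 23.1 MHz, appears at 18.8 MHz.
81.4 MHz mod fs = 35.2 MHz.
35.2 MHz > fs/2 = 23.1 MHz, folds to fs − 35.2 MHz = 11 MHz.
124.6 MHz mod fs = 32.2 MHz.
32.2 MHz > fs/2 = 23.1 MHz, folds to fs − 32.2 MHz = 14 MHz.
32.2 MHz and 124.6 MHz both map to 14 MHz.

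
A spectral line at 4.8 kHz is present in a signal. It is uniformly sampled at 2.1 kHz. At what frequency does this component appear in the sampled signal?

4.8 kHz mod fs = 0.6 kHz.
0.6 kHz ≤ fs/2 = 1.05 kHz, appears at 0.6 kHz.

0.6 kHz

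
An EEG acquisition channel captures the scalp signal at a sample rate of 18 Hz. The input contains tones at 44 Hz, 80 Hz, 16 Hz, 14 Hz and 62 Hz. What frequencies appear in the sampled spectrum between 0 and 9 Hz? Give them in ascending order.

2 Hz, 4 Hz, 8 Hz

fs/2 = 9 Hz.
44 Hz mod fs = 8 Hz.
8 Hz ≤ fs/2 = 9 Hz, appears at 8 Hz.
80 Hz mod fs = 8 Hz.
8 Hz ≤ fs/2 = 9 Hz, appears at 8 Hz.
16 Hz > fs/2 = 9 Hz, folds to fs − 16 Hz = 2 Hz.
14 Hz > fs/2 = 9 Hz, folds to fs − 14 Hz = 4 Hz.
62 Hz mod fs = 8 Hz.
8 Hz ≤ fs/2 = 9 Hz, appears at 8 Hz.
Distinct values: {2 Hz, 4 Hz, 8 Hz}.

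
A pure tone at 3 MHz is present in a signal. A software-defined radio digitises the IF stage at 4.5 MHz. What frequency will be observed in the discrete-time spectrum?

3 MHz > fs/2 = 2.25 MHz, folds to fs − 3 MHz = 1.5 MHz.

1.5 MHz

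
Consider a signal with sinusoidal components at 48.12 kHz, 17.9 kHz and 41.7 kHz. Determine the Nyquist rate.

96.24 kHz

Highest-frequency component: 48.12 kHz.
Nyquist rate = 2 × 48.12 kHz = 96.24 kHz.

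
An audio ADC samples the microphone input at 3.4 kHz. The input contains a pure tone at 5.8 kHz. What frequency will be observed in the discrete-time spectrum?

5.8 kHz mod fs = 2.4 kHz.
2.4 kHz > fs/2 = 1.7 kHz, folds to fs − 2.4 kHz = 1 kHz.

1 kHz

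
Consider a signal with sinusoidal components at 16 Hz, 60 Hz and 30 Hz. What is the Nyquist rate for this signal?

Highest-frequency component: 60 Hz.
Nyquist rate = 2 × 60 Hz = 120 Hz.

120 Hz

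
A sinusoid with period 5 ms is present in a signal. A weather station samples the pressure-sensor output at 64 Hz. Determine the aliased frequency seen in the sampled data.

T = 5 ms → f = 1/T = 200 Hz.
200 Hz mod fs = 8 Hz.
8 Hz ≤ fs/2 = 32 Hz, appears at 8 Hz.

8 Hz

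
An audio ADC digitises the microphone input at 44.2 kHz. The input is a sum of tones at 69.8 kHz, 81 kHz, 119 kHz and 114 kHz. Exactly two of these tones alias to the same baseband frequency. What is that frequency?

18.6 kHz

fs/2 = 22.1 kHz.
69.8 kHz mod fs = 25.6 kHz.
25.6 kHz > fs/2 = 22.1 kHz, folds to fs − 25.6 kHz = 18.6 kHz.
81 kHz mod fs = 36.8 kHz.
36.8 kHz > fs/2 = 22.1 kHz, folds to fs − 36.8 kHz = 7.4 kHz.
119 kHz mod fs = 30.6 kHz.
30.6 kHz > fs/2 = 22.1 kHz, folds to fs − 30.6 kHz = 13.6 kHz.
114 kHz mod fs = 25.6 kHz.
25.6 kHz > fs/2 = 22.1 kHz, folds to fs − 25.6 kHz = 18.6 kHz.
69.8 kHz and 114 kHz both map to 18.6 kHz.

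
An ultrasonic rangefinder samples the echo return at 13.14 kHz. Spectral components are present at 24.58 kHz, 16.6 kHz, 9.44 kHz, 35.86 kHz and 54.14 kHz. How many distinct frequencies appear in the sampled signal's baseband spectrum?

5

fs/2 = 6.57 kHz.
24.58 kHz mod fs = 11.44 kHz.
11.44 kHz > fs/2 = 6.57 kHz, folds to fs − 11.44 kHz = 1.7 kHz.
16.6 kHz mod fs = 3.46 kHz.
3.46 kHz ≤ fs/2 = 6.57 kHz, appears at 3.46 kHz.
9.44 kHz > fs/2 = 6.57 kHz, folds to fs − 9.44 kHz = 3.7 kHz.
35.86 kHz mod fs = 9.58 kHz.
9.58 kHz > fs/2 = 6.57 kHz, folds to fs − 9.58 kHz = 3.56 kHz.
54.14 kHz mod fs = 1.58 kHz.
1.58 kHz ≤ fs/2 = 6.57 kHz, appears at 1.58 kHz.
Distinct values: {1.58 kHz, 1.7 kHz, 3.46 kHz, 3.56 kHz, 3.7 kHz} → 5.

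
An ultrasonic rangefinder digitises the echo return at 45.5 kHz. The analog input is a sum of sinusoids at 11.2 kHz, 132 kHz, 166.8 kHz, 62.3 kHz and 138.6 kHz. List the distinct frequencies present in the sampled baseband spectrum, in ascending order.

2.1 kHz, 4.5 kHz, 11.2 kHz, 15.2 kHz, 16.8 kHz

fs/2 = 22.75 kHz.
11.2 kHz ≤ fs/2 = 22.75 kHz, passes unchanged.
132 kHz mod fs = 41 kHz.
41 kHz > fs/2 = 22.75 kHz, folds to fs − 41 kHz = 4.5 kHz.
166.8 kHz mod fs = 30.3 kHz.
30.3 kHz > fs/2 = 22.75 kHz, folds to fs − 30.3 kHz = 15.2 kHz.
62.3 kHz mod fs = 16.8 kHz.
16.8 kHz ≤ fs/2 = 22.75 kHz, appears at 16.8 kHz.
138.6 kHz mod fs = 2.1 kHz.
2.1 kHz ≤ fs/2 = 22.75 kHz, appears at 2.1 kHz.
Distinct values: {2.1 kHz, 4.5 kHz, 11.2 kHz, 15.2 kHz, 16.8 kHz}.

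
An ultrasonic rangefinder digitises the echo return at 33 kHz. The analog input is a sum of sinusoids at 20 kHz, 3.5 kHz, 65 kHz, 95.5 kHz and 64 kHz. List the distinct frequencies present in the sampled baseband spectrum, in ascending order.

fs/2 = 16.5 kHz.
20 kHz > fs/2 = 16.5 kHz, folds to fs − 20 kHz = 13 kHz.
3.5 kHz ≤ fs/2 = 16.5 kHz, passes unchanged.
65 kHz mod fs = 32 kHz.
32 kHz > fs/2 = 16.5 kHz, folds to fs − 32 kHz = 1 kHz.
95.5 kHz mod fs = 29.5 kHz.
29.5 kHz > fs/2 = 16.5 kHz, folds to fs − 29.5 kHz = 3.5 kHz.
64 kHz mod fs = 31 kHz.
31 kHz > fs/2 = 16.5 kHz, folds to fs − 31 kHz = 2 kHz.
Distinct values: {1 kHz, 2 kHz, 3.5 kHz, 13 kHz}.

1 kHz, 2 kHz, 3.5 kHz, 13 kHz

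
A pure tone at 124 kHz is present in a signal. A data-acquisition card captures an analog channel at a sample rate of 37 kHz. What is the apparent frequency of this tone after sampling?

13 kHz

124 kHz mod fs = 13 kHz.
13 kHz ≤ fs/2 = 18.5 kHz, appears at 13 kHz.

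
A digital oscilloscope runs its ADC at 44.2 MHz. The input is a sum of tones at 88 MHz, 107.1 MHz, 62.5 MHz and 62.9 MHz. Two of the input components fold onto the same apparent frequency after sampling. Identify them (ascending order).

fs/2 = 22.1 MHz.
88 MHz mod fs = 43.8 MHz.
43.8 MHz > fs/2 = 22.1 MHz, folds to fs − 43.8 MHz = 0.4 MHz.
107.1 MHz mod fs = 18.7 MHz.
18.7 MHz ≤ fs/2 = 22.1 MHz, appears at 18.7 MHz.
62.5 MHz mod fs = 18.3 MHz.
18.3 MHz ≤ fs/2 = 22.1 MHz, appears at 18.3 MHz.
62.9 MHz mod fs = 18.7 MHz.
18.7 MHz ≤ fs/2 = 22.1 MHz, appears at 18.7 MHz.
62.9 MHz and 107.1 MHz both map to 18.7 MHz.

62.9 MHz, 107.1 MHz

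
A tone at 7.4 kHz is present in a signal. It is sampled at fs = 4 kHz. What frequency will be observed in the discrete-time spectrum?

0.6 kHz

7.4 kHz mod fs = 3.4 kHz.
3.4 kHz > fs/2 = 2 kHz, folds to fs − 3.4 kHz = 0.6 kHz.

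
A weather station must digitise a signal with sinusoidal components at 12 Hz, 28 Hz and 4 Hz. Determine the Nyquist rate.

56 Hz

Highest-frequency component: 28 Hz.
Nyquist rate = 2 × 28 Hz = 56 Hz.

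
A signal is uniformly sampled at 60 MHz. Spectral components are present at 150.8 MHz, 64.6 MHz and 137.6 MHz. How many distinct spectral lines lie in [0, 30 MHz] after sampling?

fs/2 = 30 MHz.
150.8 MHz mod fs = 30.8 MHz.
30.8 MHz > fs/2 = 30 MHz, folds to fs − 30.8 MHz = 29.2 MHz.
64.6 MHz mod fs = 4.6 MHz.
4.6 MHz ≤ fs/2 = 30 MHz, appears at 4.6 MHz.
137.6 MHz mod fs = 17.6 MHz.
17.6 MHz ≤ fs/2 = 30 MHz, appears at 17.6 MHz.
Distinct values: {4.6 MHz, 17.6 MHz, 29.2 MHz} → 3.

3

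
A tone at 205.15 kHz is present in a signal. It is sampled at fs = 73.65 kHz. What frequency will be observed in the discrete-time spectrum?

15.8 kHz

205.15 kHz mod fs = 57.85 kHz.
57.85 kHz > fs/2 = 36.825 kHz, folds to fs − 57.85 kHz = 15.8 kHz.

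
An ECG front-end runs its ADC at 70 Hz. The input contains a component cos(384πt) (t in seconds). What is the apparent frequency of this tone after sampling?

18 Hz

ω = 384π rad/s → f = ω/(2π) = 192 Hz.
192 Hz mod fs = 52 Hz.
52 Hz > fs/2 = 35 Hz, folds to fs − 52 Hz = 18 Hz.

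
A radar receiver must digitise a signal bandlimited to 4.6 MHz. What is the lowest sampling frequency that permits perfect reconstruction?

9.2 MHz

Nyquist rate = 2 × 4.6 MHz = 9.2 MHz.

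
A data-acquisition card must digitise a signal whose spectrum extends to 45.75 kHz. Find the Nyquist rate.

Nyquist rate = 2 × 45.75 kHz = 91.5 kHz.

91.5 kHz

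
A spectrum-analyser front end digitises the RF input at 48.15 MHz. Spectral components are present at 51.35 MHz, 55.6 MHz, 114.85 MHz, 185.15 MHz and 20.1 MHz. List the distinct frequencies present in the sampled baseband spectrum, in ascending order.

fs/2 = 24.075 MHz.
51.35 MHz mod fs = 3.2 MHz.
3.2 MHz ≤ fs/2 = 24.075 MHz, appears at 3.2 MHz.
55.6 MHz mod fs = 7.45 MHz.
7.45 MHz ≤ fs/2 = 24.075 MHz, appears at 7.45 MHz.
114.85 MHz mod fs = 18.55 MHz.
18.55 MHz ≤ fs/2 = 24.075 MHz, appears at 18.55 MHz.
185.15 MHz mod fs = 40.7 MHz.
40.7 MHz > fs/2 = 24.075 MHz, folds to fs − 40.7 MHz = 7.45 MHz.
20.1 MHz ≤ fs/2 = 24.075 MHz, passes unchanged.
Distinct values: {3.2 MHz, 7.45 MHz, 18.55 MHz, 20.1 MHz}.

3.2 MHz, 7.45 MHz, 18.55 MHz, 20.1 MHz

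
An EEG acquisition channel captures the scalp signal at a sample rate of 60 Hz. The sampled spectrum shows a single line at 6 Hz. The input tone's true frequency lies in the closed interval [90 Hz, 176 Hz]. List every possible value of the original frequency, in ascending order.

114 Hz, 126 Hz, 174 Hz

Frequencies that alias to 6 Hz are k·fs ± 6 Hz for integer k ≥ 0.
k=0: 6 Hz.
k=1: 54 Hz, 66 Hz.
k=2: 114 Hz, 126 Hz.
k=3: 174 Hz, 186 Hz.
k=4: 234 Hz, 246 Hz.
Within [90 Hz, 176 Hz]: 114 Hz, 126 Hz, 174 Hz.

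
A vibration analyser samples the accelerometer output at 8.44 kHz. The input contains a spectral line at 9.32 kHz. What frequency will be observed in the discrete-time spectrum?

9.32 kHz mod fs = 0.88 kHz.
0.88 kHz ≤ fs/2 = 4.22 kHz, appears at 0.88 kHz.

0.88 kHz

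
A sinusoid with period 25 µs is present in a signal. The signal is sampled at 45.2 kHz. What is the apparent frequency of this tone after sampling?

T = 25 µs → f = 1/T = 40 kHz.
40 kHz > fs/2 = 22.6 kHz, folds to fs − 40 kHz = 5.2 kHz.

5.2 kHz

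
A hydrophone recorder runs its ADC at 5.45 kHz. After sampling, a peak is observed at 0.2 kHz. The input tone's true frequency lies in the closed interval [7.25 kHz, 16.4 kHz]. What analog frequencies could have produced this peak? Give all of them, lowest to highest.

10.7 kHz, 11.1 kHz, 16.15 kHz

Frequencies that alias to 0.2 kHz are k·fs ± 0.2 kHz for integer k ≥ 0.
k=0: 0.2 kHz.
k=1: 5.25 kHz, 5.65 kHz.
k=2: 10.7 kHz, 11.1 kHz.
k=3: 16.15 kHz, 16.55 kHz.
k=4: 21.6 kHz, 22 kHz.
Within [7.25 kHz, 16.4 kHz]: 10.7 kHz, 11.1 kHz, 16.15 kHz.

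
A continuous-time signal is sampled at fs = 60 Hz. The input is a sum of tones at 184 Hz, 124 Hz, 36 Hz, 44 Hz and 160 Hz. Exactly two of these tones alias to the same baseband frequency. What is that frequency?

fs/2 = 30 Hz.
184 Hz mod fs = 4 Hz.
4 Hz ≤ fs/2 = 30 Hz, appears at 4 Hz.
124 Hz mod fs = 4 Hz.
4 Hz ≤ fs/2 = 30 Hz, appears at 4 Hz.
36 Hz > fs/2 = 30 Hz, folds to fs − 36 Hz = 24 Hz.
44 Hz > fs/2 = 30 Hz, folds to fs − 44 Hz = 16 Hz.
160 Hz mod fs = 40 Hz.
40 Hz > fs/2 = 30 Hz, folds to fs − 40 Hz = 20 Hz.
124 Hz and 184 Hz both map to 4 Hz.

4 Hz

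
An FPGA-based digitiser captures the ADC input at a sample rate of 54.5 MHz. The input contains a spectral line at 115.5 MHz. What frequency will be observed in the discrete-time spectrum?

115.5 MHz mod fs = 6.5 MHz.
6.5 MHz ≤ fs/2 = 27.25 MHz, appears at 6.5 MHz.

6.5 MHz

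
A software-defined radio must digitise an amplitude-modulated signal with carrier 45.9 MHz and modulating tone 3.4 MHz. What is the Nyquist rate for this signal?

98.6 MHz

AM sidebands sit at fc ± fm = 42.5 MHz and 49.3 MHz.
Highest-frequency component: 49.3 MHz.
Nyquist rate = 2 × 49.3 MHz = 98.6 MHz.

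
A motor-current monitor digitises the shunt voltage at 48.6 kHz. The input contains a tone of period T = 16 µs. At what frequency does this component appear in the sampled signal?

T = 16 µs → f = 1/T = 62.5 kHz.
62.5 kHz mod fs = 13.9 kHz.
13.9 kHz ≤ fs/2 = 24.3 kHz, appears at 13.9 kHz.

13.9 kHz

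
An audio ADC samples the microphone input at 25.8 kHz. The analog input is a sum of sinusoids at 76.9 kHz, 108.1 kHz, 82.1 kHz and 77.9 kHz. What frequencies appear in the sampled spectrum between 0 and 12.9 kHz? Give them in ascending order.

fs/2 = 12.9 kHz.
76.9 kHz mod fs = 25.3 kHz.
25.3 kHz > fs/2 = 12.9 kHz, folds to fs − 25.3 kHz = 0.5 kHz.
108.1 kHz mod fs = 4.9 kHz.
4.9 kHz ≤ fs/2 = 12.9 kHz, appears at 4.9 kHz.
82.1 kHz mod fs = 4.7 kHz.
4.7 kHz ≤ fs/2 = 12.9 kHz, appears at 4.7 kHz.
77.9 kHz mod fs = 0.5 kHz.
0.5 kHz ≤ fs/2 = 12.9 kHz, appears at 0.5 kHz.
Distinct values: {0.5 kHz, 4.7 kHz, 4.9 kHz}.

0.5 kHz, 4.7 kHz, 4.9 kHz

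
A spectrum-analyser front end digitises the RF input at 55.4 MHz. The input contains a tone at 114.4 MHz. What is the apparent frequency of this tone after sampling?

3.6 MHz

114.4 MHz mod fs = 3.6 MHz.
3.6 MHz ≤ fs/2 = 27.7 MHz, appears at 3.6 MHz.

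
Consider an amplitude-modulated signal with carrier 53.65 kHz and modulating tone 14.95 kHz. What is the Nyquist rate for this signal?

137.2 kHz

AM sidebands sit at fc ± fm = 38.7 kHz and 68.6 kHz.
Highest-frequency component: 68.6 kHz.
Nyquist rate = 2 × 68.6 kHz = 137.2 kHz.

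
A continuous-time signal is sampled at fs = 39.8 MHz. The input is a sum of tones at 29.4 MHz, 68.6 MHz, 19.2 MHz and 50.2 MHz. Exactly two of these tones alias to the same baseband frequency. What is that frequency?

fs/2 = 19.9 MHz.
29.4 MHz > fs/2 = 19.9 MHz, folds to fs − 29.4 MHz = 10.4 MHz.
68.6 MHz mod fs = 28.8 MHz.
28.8 MHz > fs/2 = 19.9 MHz, folds to fs − 28.8 MHz = 11 MHz.
19.2 MHz ≤ fs/2 = 19.9 MHz, passes unchanged.
50.2 MHz mod fs = 10.4 MHz.
10.4 MHz ≤ fs/2 = 19.9 MHz, appears at 10.4 MHz.
29.4 MHz and 50.2 MHz both map to 10.4 MHz.

10.4 MHz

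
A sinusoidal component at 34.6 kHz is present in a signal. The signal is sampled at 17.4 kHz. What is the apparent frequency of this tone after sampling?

0.2 kHz

34.6 kHz mod fs = 17.2 kHz.
17.2 kHz > fs/2 = 8.7 kHz, folds to fs − 17.2 kHz = 0.2 kHz.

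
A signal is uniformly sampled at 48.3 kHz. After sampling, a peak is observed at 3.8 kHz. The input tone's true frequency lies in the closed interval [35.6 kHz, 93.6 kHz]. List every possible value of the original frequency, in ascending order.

Frequencies that alias to 3.8 kHz are k·fs ± 3.8 kHz for integer k ≥ 0.
k=0: 3.8 kHz.
k=1: 44.5 kHz, 52.1 kHz.
k=2: 92.8 kHz, 100.4 kHz.
k=3: 141.1 kHz, 148.7 kHz.
Within [35.6 kHz, 93.6 kHz]: 44.5 kHz, 52.1 kHz, 92.8 kHz.

44.5 kHz, 52.1 kHz, 92.8 kHz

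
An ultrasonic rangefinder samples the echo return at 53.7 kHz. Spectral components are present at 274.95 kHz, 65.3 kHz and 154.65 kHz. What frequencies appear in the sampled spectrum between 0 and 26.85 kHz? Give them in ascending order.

6.45 kHz, 11.6 kHz

fs/2 = 26.85 kHz.
274.95 kHz mod fs = 6.45 kHz.
6.45 kHz ≤ fs/2 = 26.85 kHz, appears at 6.45 kHz.
65.3 kHz mod fs = 11.6 kHz.
11.6 kHz ≤ fs/2 = 26.85 kHz, appears at 11.6 kHz.
154.65 kHz mod fs = 47.25 kHz.
47.25 kHz > fs/2 = 26.85 kHz, folds to fs − 47.25 kHz = 6.45 kHz.
Distinct values: {6.45 kHz, 11.6 kHz}.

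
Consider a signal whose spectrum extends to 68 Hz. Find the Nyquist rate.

136 Hz

Nyquist rate = 2 × 68 Hz = 136 Hz.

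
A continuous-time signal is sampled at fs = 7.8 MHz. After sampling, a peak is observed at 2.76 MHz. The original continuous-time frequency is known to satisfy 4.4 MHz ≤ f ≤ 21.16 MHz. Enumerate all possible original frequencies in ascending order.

5.04 MHz, 10.56 MHz, 12.84 MHz, 18.36 MHz, 20.64 MHz

Frequencies that alias to 2.76 MHz are k·fs ± 2.76 MHz for integer k ≥ 0.
k=0: 2.76 MHz.
k=1: 5.04 MHz, 10.56 MHz.
k=2: 12.84 MHz, 18.36 MHz.
k=3: 20.64 MHz, 26.16 MHz.
k=4: 28.44 MHz, 33.96 MHz.
Within [4.4 MHz, 21.16 MHz]: 5.04 MHz, 10.56 MHz, 12.84 MHz, 18.36 MHz, 20.64 MHz.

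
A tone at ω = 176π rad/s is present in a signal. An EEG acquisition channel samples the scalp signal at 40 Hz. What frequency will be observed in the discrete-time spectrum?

ω = 176π rad/s → f = ω/(2π) = 88 Hz.
88 Hz mod fs = 8 Hz.
8 Hz ≤ fs/2 = 20 Hz, appears at 8 Hz.

8 Hz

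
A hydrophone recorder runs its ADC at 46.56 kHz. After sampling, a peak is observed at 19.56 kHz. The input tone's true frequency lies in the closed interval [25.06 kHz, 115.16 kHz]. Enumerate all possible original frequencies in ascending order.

Frequencies that alias to 19.56 kHz are k·fs ± 19.56 kHz for integer k ≥ 0.
k=0: 19.56 kHz.
k=1: 27 kHz, 66.12 kHz.
k=2: 73.56 kHz, 112.68 kHz.
k=3: 120.12 kHz, 159.24 kHz.
Within [25.06 kHz, 115.16 kHz]: 27 kHz, 66.12 kHz, 73.56 kHz, 112.68 kHz.

27 kHz, 66.12 kHz, 73.56 kHz, 112.68 kHz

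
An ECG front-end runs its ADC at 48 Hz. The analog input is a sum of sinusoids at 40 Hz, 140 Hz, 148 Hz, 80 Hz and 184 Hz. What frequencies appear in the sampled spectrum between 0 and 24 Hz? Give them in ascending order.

4 Hz, 8 Hz, 16 Hz

fs/2 = 24 Hz.
40 Hz > fs/2 = 24 Hz, folds to fs − 40 Hz = 8 Hz.
140 Hz mod fs = 44 Hz.
44 Hz > fs/2 = 24 Hz, folds to fs − 44 Hz = 4 Hz.
148 Hz mod fs = 4 Hz.
4 Hz ≤ fs/2 = 24 Hz, appears at 4 Hz.
80 Hz mod fs = 32 Hz.
32 Hz > fs/2 = 24 Hz, folds to fs − 32 Hz = 16 Hz.
184 Hz mod fs = 40 Hz.
40 Hz > fs/2 = 24 Hz, folds to fs − 40 Hz = 8 Hz.
Distinct values: {4 Hz, 8 Hz, 16 Hz}.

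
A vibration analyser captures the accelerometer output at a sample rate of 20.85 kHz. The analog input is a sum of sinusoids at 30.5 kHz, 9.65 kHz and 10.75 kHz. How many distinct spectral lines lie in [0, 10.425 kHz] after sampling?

fs/2 = 10.425 kHz.
30.5 kHz mod fs = 9.65 kHz.
9.65 kHz ≤ fs/2 = 10.425 kHz, appears at 9.65 kHz.
9.65 kHz ≤ fs/2 = 10.425 kHz, passes unchanged.
10.75 kHz > fs/2 = 10.425 kHz, folds to fs − 10.75 kHz = 10.1 kHz.
Distinct values: {9.65 kHz, 10.1 kHz} → 2.

2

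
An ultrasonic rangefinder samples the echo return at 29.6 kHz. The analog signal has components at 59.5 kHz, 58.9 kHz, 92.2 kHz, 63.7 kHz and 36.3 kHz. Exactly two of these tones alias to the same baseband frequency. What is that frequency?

fs/2 = 14.8 kHz.
59.5 kHz mod fs = 0.3 kHz.
0.3 kHz ≤ fs/2 = 14.8 kHz, appears at 0.3 kHz.
58.9 kHz mod fs = 29.3 kHz.
29.3 kHz > fs/2 = 14.8 kHz, folds to fs − 29.3 kHz = 0.3 kHz.
92.2 kHz mod fs = 3.4 kHz.
3.4 kHz ≤ fs/2 = 14.8 kHz, appears at 3.4 kHz.
63.7 kHz mod fs = 4.5 kHz.
4.5 kHz ≤ fs/2 = 14.8 kHz, appears at 4.5 kHz.
36.3 kHz mod fs = 6.7 kHz.
6.7 kHz ≤ fs/2 = 14.8 kHz, appears at 6.7 kHz.
58.9 kHz and 59.5 kHz both map to 0.3 kHz.

0.3 kHz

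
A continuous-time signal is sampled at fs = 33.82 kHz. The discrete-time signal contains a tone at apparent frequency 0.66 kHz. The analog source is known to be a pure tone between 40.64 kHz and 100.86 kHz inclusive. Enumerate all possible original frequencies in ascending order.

66.98 kHz, 68.3 kHz, 100.8 kHz

Frequencies that alias to 0.66 kHz are k·fs ± 0.66 kHz for integer k ≥ 0.
k=0: 0.66 kHz.
k=1: 33.16 kHz, 34.48 kHz.
k=2: 66.98 kHz, 68.3 kHz.
k=3: 100.8 kHz, 102.12 kHz.
k=4: 134.62 kHz, 135.94 kHz.
Within [40.64 kHz, 100.86 kHz]: 66.98 kHz, 68.3 kHz, 100.8 kHz.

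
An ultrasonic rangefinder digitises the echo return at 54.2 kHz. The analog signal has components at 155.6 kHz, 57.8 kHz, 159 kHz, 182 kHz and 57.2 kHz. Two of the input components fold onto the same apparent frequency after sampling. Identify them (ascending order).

fs/2 = 27.1 kHz.
155.6 kHz mod fs = 47.2 kHz.
47.2 kHz > fs/2 = 27.1 kHz, folds to fs − 47.2 kHz = 7 kHz.
57.8 kHz mod fs = 3.6 kHz.
3.6 kHz ≤ fs/2 = 27.1 kHz, appears at 3.6 kHz.
159 kHz mod fs = 50.6 kHz.
50.6 kHz > fs/2 = 27.1 kHz, folds to fs − 50.6 kHz = 3.6 kHz.
182 kHz mod fs = 19.4 kHz.
19.4 kHz ≤ fs/2 = 27.1 kHz, appears at 19.4 kHz.
57.2 kHz mod fs = 3 kHz.
3 kHz ≤ fs/2 = 27.1 kHz, appears at 3 kHz.
57.8 kHz and 159 kHz both map to 3.6 kHz.

57.8 kHz, 159 kHz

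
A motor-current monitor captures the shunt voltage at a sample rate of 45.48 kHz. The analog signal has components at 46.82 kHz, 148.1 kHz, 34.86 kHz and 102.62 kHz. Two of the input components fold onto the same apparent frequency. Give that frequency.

11.66 kHz

fs/2 = 22.74 kHz.
46.82 kHz mod fs = 1.34 kHz.
1.34 kHz ≤ fs/2 = 22.74 kHz, appears at 1.34 kHz.
148.1 kHz mod fs = 11.66 kHz.
11.66 kHz ≤ fs/2 = 22.74 kHz, appears at 11.66 kHz.
34.86 kHz > fs/2 = 22.74 kHz, folds to fs − 34.86 kHz = 10.62 kHz.
102.62 kHz mod fs = 11.66 kHz.
11.66 kHz ≤ fs/2 = 22.74 kHz, appears at 11.66 kHz.
102.62 kHz and 148.1 kHz both map to 11.66 kHz.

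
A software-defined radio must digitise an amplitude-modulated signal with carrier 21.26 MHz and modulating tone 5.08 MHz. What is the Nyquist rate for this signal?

52.68 MHz

AM sidebands sit at fc ± fm = 16.18 MHz and 26.34 MHz.
Highest-frequency component: 26.34 MHz.
Nyquist rate = 2 × 26.34 MHz = 52.68 MHz.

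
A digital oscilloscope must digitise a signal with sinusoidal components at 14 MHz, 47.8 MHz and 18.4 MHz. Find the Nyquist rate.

Highest-frequency component: 47.8 MHz.
Nyquist rate = 2 × 47.8 MHz = 95.6 MHz.

95.6 MHz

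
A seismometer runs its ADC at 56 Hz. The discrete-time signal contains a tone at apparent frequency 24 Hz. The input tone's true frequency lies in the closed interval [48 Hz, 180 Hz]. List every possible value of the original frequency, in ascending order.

80 Hz, 88 Hz, 136 Hz, 144 Hz

Frequencies that alias to 24 Hz are k·fs ± 24 Hz for integer k ≥ 0.
k=0: 24 Hz.
k=1: 32 Hz, 80 Hz.
k=2: 88 Hz, 136 Hz.
k=3: 144 Hz, 192 Hz.
k=4: 200 Hz, 248 Hz.
Within [48 Hz, 180 Hz]: 80 Hz, 88 Hz, 136 Hz, 144 Hz.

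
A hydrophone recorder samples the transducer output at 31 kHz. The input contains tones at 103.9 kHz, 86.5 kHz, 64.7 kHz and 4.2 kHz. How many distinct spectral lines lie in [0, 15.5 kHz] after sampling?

4

fs/2 = 15.5 kHz.
103.9 kHz mod fs = 10.9 kHz.
10.9 kHz ≤ fs/2 = 15.5 kHz, appears at 10.9 kHz.
86.5 kHz mod fs = 24.5 kHz.
24.5 kHz > fs/2 = 15.5 kHz, folds to fs − 24.5 kHz = 6.5 kHz.
64.7 kHz mod fs = 2.7 kHz.
2.7 kHz ≤ fs/2 = 15.5 kHz, appears at 2.7 kHz.
4.2 kHz ≤ fs/2 = 15.5 kHz, passes unchanged.
Distinct values: {2.7 kHz, 4.2 kHz, 6.5 kHz, 10.9 kHz} → 4.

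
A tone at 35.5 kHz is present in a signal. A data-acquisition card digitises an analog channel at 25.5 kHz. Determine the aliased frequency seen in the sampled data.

35.5 kHz mod fs = 10 kHz.
10 kHz ≤ fs/2 = 12.75 kHz, appears at 10 kHz.

10 kHz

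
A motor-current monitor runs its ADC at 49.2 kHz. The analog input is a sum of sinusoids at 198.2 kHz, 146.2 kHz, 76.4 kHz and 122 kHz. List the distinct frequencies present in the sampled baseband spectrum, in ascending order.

1.4 kHz, 22 kHz, 23.6 kHz

fs/2 = 24.6 kHz.
198.2 kHz mod fs = 1.4 kHz.
1.4 kHz ≤ fs/2 = 24.6 kHz, appears at 1.4 kHz.
146.2 kHz mod fs = 47.8 kHz.
47.8 kHz > fs/2 = 24.6 kHz, folds to fs − 47.8 kHz = 1.4 kHz.
76.4 kHz mod fs = 27.2 kHz.
27.2 kHz > fs/2 = 24.6 kHz, folds to fs − 27.2 kHz = 22 kHz.
122 kHz mod fs = 23.6 kHz.
23.6 kHz ≤ fs/2 = 24.6 kHz, appears at 23.6 kHz.
Distinct values: {1.4 kHz, 22 kHz, 23.6 kHz}.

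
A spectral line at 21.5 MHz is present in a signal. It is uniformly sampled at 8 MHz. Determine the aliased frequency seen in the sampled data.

21.5 MHz mod fs = 5.5 MHz.
5.5 MHz > fs/2 = 4 MHz, folds to fs − 5.5 MHz = 2.5 MHz.

2.5 MHz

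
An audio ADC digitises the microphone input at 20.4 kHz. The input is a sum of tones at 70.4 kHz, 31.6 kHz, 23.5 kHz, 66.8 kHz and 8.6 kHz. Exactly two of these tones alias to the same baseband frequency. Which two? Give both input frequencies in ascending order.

fs/2 = 10.2 kHz.
70.4 kHz mod fs = 9.2 kHz.
9.2 kHz ≤ fs/2 = 10.2 kHz, appears at 9.2 kHz.
31.6 kHz mod fs = 11.2 kHz.
11.2 kHz > fs/2 = 10.2 kHz, folds to fs − 11.2 kHz = 9.2 kHz.
23.5 kHz mod fs = 3.1 kHz.
3.1 kHz ≤ fs/2 = 10.2 kHz, appears at 3.1 kHz.
66.8 kHz mod fs = 5.6 kHz.
5.6 kHz ≤ fs/2 = 10.2 kHz, appears at 5.6 kHz.
8.6 kHz ≤ fs/2 = 10.2 kHz, passes unchanged.
31.6 kHz and 70.4 kHz both map to 9.2 kHz.

31.6 kHz, 70.4 kHz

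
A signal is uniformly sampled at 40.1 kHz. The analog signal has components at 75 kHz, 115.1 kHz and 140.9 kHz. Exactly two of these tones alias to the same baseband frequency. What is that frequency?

5.2 kHz

fs/2 = 20.05 kHz.
75 kHz mod fs = 34.9 kHz.
34.9 kHz > fs/2 = 20.05 kHz, folds to fs − 34.9 kHz = 5.2 kHz.
115.1 kHz mod fs = 34.9 kHz.
34.9 kHz > fs/2 = 20.05 kHz, folds to fs − 34.9 kHz = 5.2 kHz.
140.9 kHz mod fs = 20.6 kHz.
20.6 kHz > fs/2 = 20.05 kHz, folds to fs − 20.6 kHz = 19.5 kHz.
75 kHz and 115.1 kHz both map to 5.2 kHz.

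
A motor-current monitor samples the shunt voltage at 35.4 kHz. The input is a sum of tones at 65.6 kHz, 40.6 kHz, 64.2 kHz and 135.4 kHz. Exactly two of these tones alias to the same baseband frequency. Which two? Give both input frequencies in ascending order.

fs/2 = 17.7 kHz.
65.6 kHz mod fs = 30.2 kHz.
30.2 kHz > fs/2 = 17.7 kHz, folds to fs − 30.2 kHz = 5.2 kHz.
40.6 kHz mod fs = 5.2 kHz.
5.2 kHz ≤ fs/2 = 17.7 kHz, appears at 5.2 kHz.
64.2 kHz mod fs = 28.8 kHz.
28.8 kHz > fs/2 = 17.7 kHz, folds to fs − 28.8 kHz = 6.6 kHz.
135.4 kHz mod fs = 29.2 kHz.
29.2 kHz > fs/2 = 17.7 kHz, folds to fs − 29.2 kHz = 6.2 kHz.
40.6 kHz and 65.6 kHz both map to 5.2 kHz.

40.6 kHz, 65.6 kHz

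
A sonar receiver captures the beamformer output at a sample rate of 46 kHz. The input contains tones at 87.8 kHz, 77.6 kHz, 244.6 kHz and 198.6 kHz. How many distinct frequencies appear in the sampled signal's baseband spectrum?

3

fs/2 = 23 kHz.
87.8 kHz mod fs = 41.8 kHz.
41.8 kHz > fs/2 = 23 kHz, folds to fs − 41.8 kHz = 4.2 kHz.
77.6 kHz mod fs = 31.6 kHz.
31.6 kHz > fs/2 = 23 kHz, folds to fs − 31.6 kHz = 14.4 kHz.
244.6 kHz mod fs = 14.6 kHz.
14.6 kHz ≤ fs/2 = 23 kHz, appears at 14.6 kHz.
198.6 kHz mod fs = 14.6 kHz.
14.6 kHz ≤ fs/2 = 23 kHz, appears at 14.6 kHz.
Distinct values: {4.2 kHz, 14.4 kHz, 14.6 kHz} → 3.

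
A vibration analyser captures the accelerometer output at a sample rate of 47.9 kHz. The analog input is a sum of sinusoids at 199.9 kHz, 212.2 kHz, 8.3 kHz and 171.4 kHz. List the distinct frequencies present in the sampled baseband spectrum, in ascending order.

fs/2 = 23.95 kHz.
199.9 kHz mod fs = 8.3 kHz.
8.3 kHz ≤ fs/2 = 23.95 kHz, appears at 8.3 kHz.
212.2 kHz mod fs = 20.6 kHz.
20.6 kHz ≤ fs/2 = 23.95 kHz, appears at 20.6 kHz.
8.3 kHz ≤ fs/2 = 23.95 kHz, passes unchanged.
171.4 kHz mod fs = 27.7 kHz.
27.7 kHz > fs/2 = 23.95 kHz, folds to fs − 27.7 kHz = 20.2 kHz.
Distinct values: {8.3 kHz, 20.2 kHz, 20.6 kHz}.

8.3 kHz, 20.2 kHz, 20.6 kHz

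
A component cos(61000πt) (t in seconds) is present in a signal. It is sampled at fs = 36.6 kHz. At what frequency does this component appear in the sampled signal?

ω = 61000π rad/s → f = ω/(2π) = 30500 Hz = 30.5 kHz.
30.5 kHz > fs/2 = 18.3 kHz, folds to fs − 30.5 kHz = 6.1 kHz.

6.1 kHz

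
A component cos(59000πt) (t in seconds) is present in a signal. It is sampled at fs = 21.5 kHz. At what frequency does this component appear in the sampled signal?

8 kHz

ω = 59000π rad/s → f = ω/(2π) = 29500 Hz = 29.5 kHz.
29.5 kHz mod fs = 8 kHz.
8 kHz ≤ fs/2 = 10.75 kHz, appears at 8 kHz.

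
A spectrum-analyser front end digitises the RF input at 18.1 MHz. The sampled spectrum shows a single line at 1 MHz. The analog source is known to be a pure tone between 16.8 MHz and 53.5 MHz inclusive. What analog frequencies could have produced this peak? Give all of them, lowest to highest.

Frequencies that alias to 1 MHz are k·fs ± 1 MHz for integer k ≥ 0.
k=0: 1 MHz.
k=1: 17.1 MHz, 19.1 MHz.
k=2: 35.2 MHz, 37.2 MHz.
k=3: 53.3 MHz, 55.3 MHz.
k=4: 71.4 MHz, 73.4 MHz.
Within [16.8 MHz, 53.5 MHz]: 17.1 MHz, 19.1 MHz, 35.2 MHz, 37.2 MHz, 53.3 MHz.

17.1 MHz, 19.1 MHz, 35.2 MHz, 37.2 MHz, 53.3 MHz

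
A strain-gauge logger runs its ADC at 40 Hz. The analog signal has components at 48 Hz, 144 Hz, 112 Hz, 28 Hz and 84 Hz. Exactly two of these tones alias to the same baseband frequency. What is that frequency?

fs/2 = 20 Hz.
48 Hz mod fs = 8 Hz.
8 Hz ≤ fs/2 = 20 Hz, appears at 8 Hz.
144 Hz mod fs = 24 Hz.
24 Hz > fs/2 = 20 Hz, folds to fs − 24 Hz = 16 Hz.
112 Hz mod fs = 32 Hz.
32 Hz > fs/2 = 20 Hz, folds to fs − 32 Hz = 8 Hz.
28 Hz > fs/2 = 20 Hz, folds to fs − 28 Hz = 12 Hz.
84 Hz mod fs = 4 Hz.
4 Hz ≤ fs/2 = 20 Hz, appears at 4 Hz.
48 Hz and 112 Hz both map to 8 Hz.

8 Hz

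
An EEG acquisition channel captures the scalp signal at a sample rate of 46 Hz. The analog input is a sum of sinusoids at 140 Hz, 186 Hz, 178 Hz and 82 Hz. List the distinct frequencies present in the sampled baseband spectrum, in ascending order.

2 Hz, 6 Hz, 10 Hz

fs/2 = 23 Hz.
140 Hz mod fs = 2 Hz.
2 Hz ≤ fs/2 = 23 Hz, appears at 2 Hz.
186 Hz mod fs = 2 Hz.
2 Hz ≤ fs/2 = 23 Hz, appears at 2 Hz.
178 Hz mod fs = 40 Hz.
40 Hz > fs/2 = 23 Hz, folds to fs − 40 Hz = 6 Hz.
82 Hz mod fs = 36 Hz.
36 Hz > fs/2 = 23 Hz, folds to fs − 36 Hz = 10 Hz.
Distinct values: {2 Hz, 6 Hz, 10 Hz}.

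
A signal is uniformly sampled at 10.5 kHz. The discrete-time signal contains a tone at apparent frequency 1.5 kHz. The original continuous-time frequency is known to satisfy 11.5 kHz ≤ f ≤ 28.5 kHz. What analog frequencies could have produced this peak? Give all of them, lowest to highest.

12 kHz, 19.5 kHz, 22.5 kHz

Frequencies that alias to 1.5 kHz are k·fs ± 1.5 kHz for integer k ≥ 0.
k=0: 1.5 kHz.
k=1: 9 kHz, 12 kHz.
k=2: 19.5 kHz, 22.5 kHz.
k=3: 30 kHz, 33 kHz.
Within [11.5 kHz, 28.5 kHz]: 12 kHz, 19.5 kHz, 22.5 kHz.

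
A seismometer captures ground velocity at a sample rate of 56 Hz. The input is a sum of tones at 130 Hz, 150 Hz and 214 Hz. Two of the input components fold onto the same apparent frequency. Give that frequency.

fs/2 = 28 Hz.
130 Hz mod fs = 18 Hz.
18 Hz ≤ fs/2 = 28 Hz, appears at 18 Hz.
150 Hz mod fs = 38 Hz.
38 Hz > fs/2 = 28 Hz, folds to fs − 38 Hz = 18 Hz.
214 Hz mod fs = 46 Hz.
46 Hz > fs/2 = 28 Hz, folds to fs − 46 Hz = 10 Hz.
130 Hz and 150 Hz both map to 18 Hz.

18 Hz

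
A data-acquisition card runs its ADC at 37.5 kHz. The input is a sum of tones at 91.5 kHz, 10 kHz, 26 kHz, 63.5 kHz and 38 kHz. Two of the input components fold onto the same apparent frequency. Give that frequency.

11.5 kHz

fs/2 = 18.75 kHz.
91.5 kHz mod fs = 16.5 kHz.
16.5 kHz ≤ fs/2 = 18.75 kHz, appears at 16.5 kHz.
10 kHz ≤ fs/2 = 18.75 kHz, passes unchanged.
26 kHz > fs/2 = 18.75 kHz, folds to fs − 26 kHz = 11.5 kHz.
63.5 kHz mod fs = 26 kHz.
26 kHz > fs/2 = 18.75 kHz, folds to fs − 26 kHz = 11.5 kHz.
38 kHz mod fs = 0.5 kHz.
0.5 kHz ≤ fs/2 = 18.75 kHz, appears at 0.5 kHz.
26 kHz and 63.5 kHz both map to 11.5 kHz.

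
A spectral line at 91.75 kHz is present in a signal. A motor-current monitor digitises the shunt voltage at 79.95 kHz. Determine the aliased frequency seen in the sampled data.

91.75 kHz mod fs = 11.8 kHz.
11.8 kHz ≤ fs/2 = 39.975 kHz, appears at 11.8 kHz.

11.8 kHz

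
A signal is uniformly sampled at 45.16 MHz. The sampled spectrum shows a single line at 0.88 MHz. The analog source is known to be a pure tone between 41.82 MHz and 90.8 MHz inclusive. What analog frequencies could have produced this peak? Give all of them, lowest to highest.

44.28 MHz, 46.04 MHz, 89.44 MHz

Frequencies that alias to 0.88 MHz are k·fs ± 0.88 MHz for integer k ≥ 0.
k=0: 0.88 MHz.
k=1: 44.28 MHz, 46.04 MHz.
k=2: 89.44 MHz, 91.2 MHz.
k=3: 134.6 MHz, 136.36 MHz.
Within [41.82 MHz, 90.8 MHz]: 44.28 MHz, 46.04 MHz, 89.44 MHz.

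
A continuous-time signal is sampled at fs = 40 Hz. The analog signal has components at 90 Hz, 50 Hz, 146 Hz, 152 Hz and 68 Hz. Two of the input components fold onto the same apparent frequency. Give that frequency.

10 Hz

fs/2 = 20 Hz.
90 Hz mod fs = 10 Hz.
10 Hz ≤ fs/2 = 20 Hz, appears at 10 Hz.
50 Hz mod fs = 10 Hz.
10 Hz ≤ fs/2 = 20 Hz, appears at 10 Hz.
146 Hz mod fs = 26 Hz.
26 Hz > fs/2 = 20 Hz, folds to fs − 26 Hz = 14 Hz.
152 Hz mod fs = 32 Hz.
32 Hz > fs/2 = 20 Hz, folds to fs − 32 Hz = 8 Hz.
68 Hz mod fs = 28 Hz.
28 Hz > fs/2 = 20 Hz, folds to fs − 28 Hz = 12 Hz.
50 Hz and 90 Hz both map to 10 Hz.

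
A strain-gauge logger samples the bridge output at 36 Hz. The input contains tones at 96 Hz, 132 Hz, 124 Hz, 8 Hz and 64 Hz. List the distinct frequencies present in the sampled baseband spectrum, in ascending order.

fs/2 = 18 Hz.
96 Hz mod fs = 24 Hz.
24 Hz > fs/2 = 18 Hz, folds to fs − 24 Hz = 12 Hz.
132 Hz mod fs = 24 Hz.
24 Hz > fs/2 = 18 Hz, folds to fs − 24 Hz = 12 Hz.
124 Hz mod fs = 16 Hz.
16 Hz ≤ fs/2 = 18 Hz, appears at 16 Hz.
8 Hz ≤ fs/2 = 18 Hz, passes unchanged.
64 Hz mod fs = 28 Hz.
28 Hz > fs/2 = 18 Hz, folds to fs − 28 Hz = 8 Hz.
Distinct values: {8 Hz, 12 Hz, 16 Hz}.

8 Hz, 12 Hz, 16 Hz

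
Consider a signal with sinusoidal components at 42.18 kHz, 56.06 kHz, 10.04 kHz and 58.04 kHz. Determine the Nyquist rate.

Highest-frequency component: 58.04 kHz.
Nyquist rate = 2 × 58.04 kHz = 116.08 kHz.

116.08 kHz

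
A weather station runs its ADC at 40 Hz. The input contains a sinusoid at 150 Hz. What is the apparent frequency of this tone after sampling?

150 Hz mod fs = 30 Hz.
30 Hz > fs/2 = 20 Hz, folds to fs − 30 Hz = 10 Hz.

10 Hz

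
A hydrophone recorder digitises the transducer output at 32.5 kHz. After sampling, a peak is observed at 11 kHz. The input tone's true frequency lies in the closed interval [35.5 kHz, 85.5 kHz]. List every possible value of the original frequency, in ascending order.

43.5 kHz, 54 kHz, 76 kHz

Frequencies that alias to 11 kHz are k·fs ± 11 kHz for integer k ≥ 0.
k=0: 11 kHz.
k=1: 21.5 kHz, 43.5 kHz.
k=2: 54 kHz, 76 kHz.
k=3: 86.5 kHz, 108.5 kHz.
Within [35.5 kHz, 85.5 kHz]: 43.5 kHz, 54 kHz, 76 kHz.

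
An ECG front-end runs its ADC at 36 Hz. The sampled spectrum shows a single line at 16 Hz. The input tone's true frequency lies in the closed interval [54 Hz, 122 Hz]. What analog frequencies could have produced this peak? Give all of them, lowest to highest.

Frequencies that alias to 16 Hz are k·fs ± 16 Hz for integer k ≥ 0.
k=0: 16 Hz.
k=1: 20 Hz, 52 Hz.
k=2: 56 Hz, 88 Hz.
k=3: 92 Hz, 124 Hz.
k=4: 128 Hz, 160 Hz.
Within [54 Hz, 122 Hz]: 56 Hz, 88 Hz, 92 Hz.

56 Hz, 88 Hz, 92 Hz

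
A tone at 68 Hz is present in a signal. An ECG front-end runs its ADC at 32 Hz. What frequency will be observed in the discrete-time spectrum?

4 Hz

68 Hz mod fs = 4 Hz.
4 Hz ≤ fs/2 = 16 Hz, appears at 4 Hz.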